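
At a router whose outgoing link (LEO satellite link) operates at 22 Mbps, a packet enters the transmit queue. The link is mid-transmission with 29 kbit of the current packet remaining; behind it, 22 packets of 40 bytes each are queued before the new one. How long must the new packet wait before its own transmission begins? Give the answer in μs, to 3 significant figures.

1640 μs

Each queued packet: L/R = 320/22000000 = 14.5455 μs.
22 queued → 320 μs.
Plus remaining 29000 bits of current packet: 1318.18 μs.
Queuing delay = 1640 μs.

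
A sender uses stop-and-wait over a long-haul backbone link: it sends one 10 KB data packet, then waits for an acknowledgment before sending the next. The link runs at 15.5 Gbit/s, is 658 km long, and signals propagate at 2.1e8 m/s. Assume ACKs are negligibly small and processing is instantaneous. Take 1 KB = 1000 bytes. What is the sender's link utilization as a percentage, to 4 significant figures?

t_tx = L/R = 80000/15500000000 = 5.16129e-06 s.
t_prop = 658000/210000000 = 0.00313333 s; RTT = 0.00626667 s.
Cycle = t_tx + RTT = 0.00627183 s.
Utilization = t_tx / cycle = 5.16129e-06/0.00627183 = 0.08229 %.

0.08229 %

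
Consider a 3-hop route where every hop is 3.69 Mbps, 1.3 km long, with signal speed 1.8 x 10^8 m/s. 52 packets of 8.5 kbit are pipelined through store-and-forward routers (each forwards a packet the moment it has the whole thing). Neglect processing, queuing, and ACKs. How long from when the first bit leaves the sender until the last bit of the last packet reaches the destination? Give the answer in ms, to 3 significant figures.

Per-hop transmission t_tx = L/R = 8500/3690000 = 2.30352 ms.
Per-hop propagation t_prop = 1300/180000000 = 0.00722222 ms.
Pipeline fill: first packet needs 3·t_tx to clear all hops; remaining 51 packets each add one t_tx.
Total = (3+52-1)·t_tx + 3·t_prop = 54·2.30352 + 3·0.00722222 = 124 ms.

124 ms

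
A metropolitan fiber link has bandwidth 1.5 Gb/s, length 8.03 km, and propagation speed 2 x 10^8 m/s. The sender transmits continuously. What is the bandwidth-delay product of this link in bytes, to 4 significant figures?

7528 bytes

Propagation delay = 8030 / 200000000 = 4.015e-05 s.
BDP = R × t_prop = 1500000000 × 4.015e-05 = 60225 bits.
In bytes: 60225/8 = 7528 bytes.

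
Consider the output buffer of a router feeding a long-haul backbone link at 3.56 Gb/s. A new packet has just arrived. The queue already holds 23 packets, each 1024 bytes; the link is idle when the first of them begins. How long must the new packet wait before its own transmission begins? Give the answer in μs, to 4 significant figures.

Each queued packet: L/R = 8192/3560000000 = 2.30112 μs.
23 queued → 52.9258 μs.
Queuing delay = 52.93 μs.

52.93 μs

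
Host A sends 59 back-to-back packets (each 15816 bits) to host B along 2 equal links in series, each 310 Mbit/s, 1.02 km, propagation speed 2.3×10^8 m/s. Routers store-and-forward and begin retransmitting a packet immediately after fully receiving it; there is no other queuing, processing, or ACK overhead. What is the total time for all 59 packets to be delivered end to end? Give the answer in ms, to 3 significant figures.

Per-hop transmission t_tx = L/R = 15816/310000000 = 0.0510194 ms.
Per-hop propagation t_prop = 1020/2.3e+08 = 0.00443478 ms.
Pipeline fill: first packet needs 2·t_tx to clear all hops; remaining 58 packets each add one t_tx.
Total = (2+59-1)·t_tx + 2·t_prop = 60·0.0510194 + 2·0.00443478 = 3.07 ms.

3.07 ms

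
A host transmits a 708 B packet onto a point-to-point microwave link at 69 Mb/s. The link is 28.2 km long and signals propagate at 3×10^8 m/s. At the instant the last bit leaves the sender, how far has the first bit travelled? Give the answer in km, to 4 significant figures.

24.63 km

t_tx = L/R = 5664/69000000 = 8.2087e-05 s.
Distance = s × t_tx = 300000000 × 8.2087e-05 = 24.63 km.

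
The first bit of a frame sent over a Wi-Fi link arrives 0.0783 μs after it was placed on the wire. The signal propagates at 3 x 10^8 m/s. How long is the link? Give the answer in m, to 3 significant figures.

23.5 m

d = s × t_prop = 300000000 × 7.83e-08 = 23.5 m.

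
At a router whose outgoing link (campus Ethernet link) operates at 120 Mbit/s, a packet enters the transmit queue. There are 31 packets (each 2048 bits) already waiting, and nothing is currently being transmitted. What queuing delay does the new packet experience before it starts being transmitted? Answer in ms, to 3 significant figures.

0.529 ms

Each queued packet: L/R = 2048/120000000 = 0.0170667 ms.
31 queued → 0.529067 ms.
Queuing delay = 0.529 ms.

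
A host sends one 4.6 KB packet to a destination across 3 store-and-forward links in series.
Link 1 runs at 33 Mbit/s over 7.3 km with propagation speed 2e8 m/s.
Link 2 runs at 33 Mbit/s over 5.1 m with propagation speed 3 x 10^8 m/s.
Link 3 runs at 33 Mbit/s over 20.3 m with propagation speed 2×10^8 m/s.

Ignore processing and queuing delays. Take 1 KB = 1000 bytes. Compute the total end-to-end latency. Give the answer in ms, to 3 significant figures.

3.38 ms

L = 36800 bits.
Transmission delay per hop = L/R = 36800/33000000 = 1.11515 ms; 3 hops → 3.34545 ms.
Propagation delays (d/s per hop): 0.0365, 1.7e-05, 0.0001015 ms; sum = 0.0366185 ms.
End-to-end = 3.38 ms.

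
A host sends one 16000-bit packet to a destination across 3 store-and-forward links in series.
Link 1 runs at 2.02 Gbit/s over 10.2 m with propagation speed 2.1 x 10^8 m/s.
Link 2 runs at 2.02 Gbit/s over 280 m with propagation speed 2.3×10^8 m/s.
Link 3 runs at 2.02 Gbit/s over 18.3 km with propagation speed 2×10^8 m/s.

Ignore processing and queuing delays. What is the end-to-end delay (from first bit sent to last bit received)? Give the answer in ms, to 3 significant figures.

Transmission delay per hop = L/R = 16000/2020000000 = 0.00792079 ms; 3 hops → 0.0237624 ms.
Propagation delays (d/s per hop): 4.85714e-05, 0.00121739, 0.0915 ms; sum = 0.092766 ms.
End-to-end = 0.117 ms.

0.117 ms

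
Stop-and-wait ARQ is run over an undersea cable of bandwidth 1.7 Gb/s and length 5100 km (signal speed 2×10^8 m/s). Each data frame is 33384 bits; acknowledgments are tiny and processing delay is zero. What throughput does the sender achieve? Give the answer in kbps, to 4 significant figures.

t_tx = L/R = 33384/1700000000 = 1.96376e-05 s.
t_prop = 5100000/200000000 = 0.0255 s; RTT = 0.051 s.
Cycle = t_tx + RTT = 0.0510196 s.
Throughput = L / cycle = 33384 / 0.0510196 = 654.3 kbps.

654.3 kbps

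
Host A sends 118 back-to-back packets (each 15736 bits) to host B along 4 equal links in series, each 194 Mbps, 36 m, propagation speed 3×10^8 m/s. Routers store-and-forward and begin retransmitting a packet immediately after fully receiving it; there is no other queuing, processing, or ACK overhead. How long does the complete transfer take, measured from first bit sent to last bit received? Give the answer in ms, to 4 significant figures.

Per-hop transmission t_tx = L/R = 15736/194000000 = 0.0811134 ms.
Per-hop propagation t_prop = 36/300000000 = 0.00012 ms.
Pipeline fill: first packet needs 4·t_tx to clear all hops; remaining 117 packets each add one t_tx.
Total = (4+118-1)·t_tx + 4·t_prop = 121·0.0811134 + 4·0.00012 = 9.815 ms.

9.815 ms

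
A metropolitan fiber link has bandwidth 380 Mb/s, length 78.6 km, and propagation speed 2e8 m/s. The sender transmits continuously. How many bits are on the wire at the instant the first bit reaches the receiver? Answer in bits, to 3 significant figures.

Propagation delay = 78600 / 200000000 = 0.000393 s.
BDP = R × t_prop = 380000000 × 0.000393 = 149340 bits.

149000 bits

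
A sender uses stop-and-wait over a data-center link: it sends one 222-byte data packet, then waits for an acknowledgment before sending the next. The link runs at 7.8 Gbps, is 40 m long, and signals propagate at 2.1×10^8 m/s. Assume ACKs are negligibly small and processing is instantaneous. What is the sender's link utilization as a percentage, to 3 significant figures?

37.4 %

t_tx = L/R = 1776/7800000000 = 2.27692e-07 s.
t_prop = 40/210000000 = 1.90476e-07 s; RTT = 3.80952e-07 s.
Cycle = t_tx + RTT = 6.08645e-07 s.
Utilization = t_tx / cycle = 2.27692e-07/6.08645e-07 = 37.4 %.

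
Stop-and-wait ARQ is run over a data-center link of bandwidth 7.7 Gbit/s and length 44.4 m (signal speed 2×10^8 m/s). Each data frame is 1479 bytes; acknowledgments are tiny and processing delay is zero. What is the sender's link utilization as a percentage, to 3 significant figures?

77.6 %

t_tx = L/R = 11832/7700000000 = 1.53662e-06 s.
t_prop = 44.4/200000000 = 2.22e-07 s; RTT = 4.44e-07 s.
Cycle = t_tx + RTT = 1.98062e-06 s.
Utilization = t_tx / cycle = 1.53662e-06/1.98062e-06 = 77.6 %.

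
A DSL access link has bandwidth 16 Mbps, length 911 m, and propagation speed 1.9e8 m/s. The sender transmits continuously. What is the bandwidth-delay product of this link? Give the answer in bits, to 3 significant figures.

76.7 bits

Propagation delay = 911 / 190000000 = 4.79474e-06 s.
BDP = R × t_prop = 16000000 × 4.79474e-06 = 76.7158 bits.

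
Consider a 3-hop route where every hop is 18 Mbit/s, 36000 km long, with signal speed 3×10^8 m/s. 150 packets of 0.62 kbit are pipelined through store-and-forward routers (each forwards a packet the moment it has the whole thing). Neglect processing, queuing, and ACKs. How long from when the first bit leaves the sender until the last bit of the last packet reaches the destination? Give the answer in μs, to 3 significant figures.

365000 μs

Per-hop transmission t_tx = L/R = 620/18000000 = 34.4444 μs.
Per-hop propagation t_prop = 36000000/300000000 = 120000 μs.
Pipeline fill: first packet needs 3·t_tx to clear all hops; remaining 149 packets each add one t_tx.
Total = (3+150-1)·t_tx + 3·t_prop = 152·34.4444 + 3·120000 = 365000 μs.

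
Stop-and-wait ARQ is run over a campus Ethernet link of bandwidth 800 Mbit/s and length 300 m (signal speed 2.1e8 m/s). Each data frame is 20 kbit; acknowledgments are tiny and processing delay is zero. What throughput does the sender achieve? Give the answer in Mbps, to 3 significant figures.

t_tx = L/R = 20000/800000000 = 2.5e-05 s.
t_prop = 300/210000000 = 1.42857e-06 s; RTT = 2.85714e-06 s.
Cycle = t_tx + RTT = 2.78571e-05 s.
Throughput = L / cycle = 20000 / 2.78571e-05 = 718 Mbps.

718 Mbps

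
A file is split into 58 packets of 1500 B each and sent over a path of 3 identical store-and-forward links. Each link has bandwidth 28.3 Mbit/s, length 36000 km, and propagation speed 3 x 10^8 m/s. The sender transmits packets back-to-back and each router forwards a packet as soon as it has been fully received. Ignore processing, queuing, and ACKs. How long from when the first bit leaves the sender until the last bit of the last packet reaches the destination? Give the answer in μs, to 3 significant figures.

385000 μs

Per-hop transmission t_tx = L/R = 12000/28300000 = 424.028 μs.
Per-hop propagation t_prop = 36000000/300000000 = 120000 μs.
Pipeline fill: first packet needs 3·t_tx to clear all hops; remaining 57 packets each add one t_tx.
Total = (3+58-1)·t_tx + 3·t_prop = 60·424.028 + 3·120000 = 385000 μs.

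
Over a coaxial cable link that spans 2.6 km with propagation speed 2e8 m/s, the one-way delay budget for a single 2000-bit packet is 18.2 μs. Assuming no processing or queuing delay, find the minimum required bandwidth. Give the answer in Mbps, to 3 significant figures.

Propagation delay = 2600 / 200000000 = 13 μs.
Transmission budget = 18.2 − 13 = 5.2 μs.
R ≥ L / t_tx = 2000 bits / 5.2e-06 s = 385 Mbps.

385 Mbps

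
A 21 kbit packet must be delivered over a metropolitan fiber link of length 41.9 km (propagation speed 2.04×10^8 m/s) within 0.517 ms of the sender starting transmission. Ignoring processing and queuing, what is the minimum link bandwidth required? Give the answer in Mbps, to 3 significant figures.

Propagation delay = 41900 / 204000000 = 0.205392 ms.
Transmission budget = 0.517 − 0.205392 = 0.311608 ms.
R ≥ L / t_tx = 21000 bits / 0.000311608 s = 67.4 Mbps.

67.4 Mbps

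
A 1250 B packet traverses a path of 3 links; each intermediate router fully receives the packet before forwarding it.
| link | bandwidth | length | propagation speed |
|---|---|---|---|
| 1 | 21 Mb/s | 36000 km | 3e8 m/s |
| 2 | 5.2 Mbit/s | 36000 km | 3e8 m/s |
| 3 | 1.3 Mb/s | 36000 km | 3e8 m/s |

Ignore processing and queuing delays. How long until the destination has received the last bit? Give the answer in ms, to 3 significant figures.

370 ms

L = 1250 × 8 = 10000 bits.
Transmission delays (L/R per hop): 0.47619, 1.92308, 7.69231 ms; sum = 10.0916 ms.
Propagation delays (d/s per hop): 120, 120, 120 ms; sum = 360 ms.
End-to-end = 370 ms.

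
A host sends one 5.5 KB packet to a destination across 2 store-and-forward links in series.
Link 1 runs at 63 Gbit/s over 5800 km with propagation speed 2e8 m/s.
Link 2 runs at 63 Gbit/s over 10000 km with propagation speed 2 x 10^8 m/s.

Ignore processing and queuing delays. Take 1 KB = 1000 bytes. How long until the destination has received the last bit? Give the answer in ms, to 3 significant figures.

79.0 ms

L = 44000 bits.
Transmission delay per hop = L/R = 44000/63000000000 = 0.000698413 ms; 2 hops → 0.00139683 ms.
Propagation delays (d/s per hop): 29, 50 ms; sum = 79 ms.
End-to-end = 79.0 ms.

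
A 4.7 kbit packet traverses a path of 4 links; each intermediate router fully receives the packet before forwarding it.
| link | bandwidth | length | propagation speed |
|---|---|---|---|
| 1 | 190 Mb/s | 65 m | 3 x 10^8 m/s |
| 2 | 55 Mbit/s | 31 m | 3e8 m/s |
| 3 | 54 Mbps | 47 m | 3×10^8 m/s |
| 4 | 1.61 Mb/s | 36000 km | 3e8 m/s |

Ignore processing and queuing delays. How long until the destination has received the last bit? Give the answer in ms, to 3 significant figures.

L = 4700 bits.
Transmission delays (L/R per hop): 0.0247368, 0.0854545, 0.087037, 2.91925 ms; sum = 3.11648 ms.
Propagation delays (d/s per hop): 0.000216667, 0.000103333, 0.000156667, 120 ms; sum = 120 ms.
End-to-end = 123 ms.

123 ms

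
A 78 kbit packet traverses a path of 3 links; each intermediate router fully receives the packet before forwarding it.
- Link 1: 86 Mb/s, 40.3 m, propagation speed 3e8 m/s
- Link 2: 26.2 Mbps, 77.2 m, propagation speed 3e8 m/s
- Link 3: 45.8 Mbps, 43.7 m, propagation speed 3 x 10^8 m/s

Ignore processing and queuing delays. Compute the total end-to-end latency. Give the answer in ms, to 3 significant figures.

5.59 ms

L = 78000 bits.
Transmission delays (L/R per hop): 0.906977, 2.9771, 1.70306 ms; sum = 5.58713 ms.
Propagation delays (d/s per hop): 0.000134333, 0.000257333, 0.000145667 ms; sum = 0.000537333 ms.
End-to-end = 5.59 ms.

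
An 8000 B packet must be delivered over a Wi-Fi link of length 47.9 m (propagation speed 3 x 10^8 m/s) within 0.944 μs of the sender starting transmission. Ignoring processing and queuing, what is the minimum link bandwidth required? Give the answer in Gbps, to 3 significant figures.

L = 64000 bits.
Propagation delay = 47.9 / 300000000 = 0.159667 μs.
Transmission budget = 0.944 − 0.159667 = 0.784333 μs.
R ≥ L / t_tx = 64000 bits / 7.84333e-07 s = 81.6 Gbps.

81.6 Gbps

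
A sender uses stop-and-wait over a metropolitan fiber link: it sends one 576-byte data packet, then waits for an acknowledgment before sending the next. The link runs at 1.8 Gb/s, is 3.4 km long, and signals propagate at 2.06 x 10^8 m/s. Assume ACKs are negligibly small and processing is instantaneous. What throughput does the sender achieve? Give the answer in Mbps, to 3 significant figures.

130 Mbps

t_tx = L/R = 4608/1800000000 = 2.56e-06 s.
t_prop = 3400/206000000 = 1.65049e-05 s; RTT = 3.30097e-05 s.
Cycle = t_tx + RTT = 3.55697e-05 s.
Throughput = L / cycle = 4608 / 3.55697e-05 = 130 Mbps.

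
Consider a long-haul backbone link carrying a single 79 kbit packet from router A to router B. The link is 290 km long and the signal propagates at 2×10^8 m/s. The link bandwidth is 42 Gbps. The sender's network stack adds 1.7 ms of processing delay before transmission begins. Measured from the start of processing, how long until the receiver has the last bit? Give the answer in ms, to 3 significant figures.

L = 79000 bits.
Transmission delay = L/R = 79000 / 42000000000 = 0.00188095 ms.
Propagation delay = d/s = 290000 m / 200000000 m/s = 1.45 ms.
Plus processing delay 1.7 ms = 1.7 ms.
Total = 3.15 ms.

3.15 ms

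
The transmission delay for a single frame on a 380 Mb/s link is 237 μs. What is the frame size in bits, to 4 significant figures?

90060 bits

L = R × t_tx = 380000000 b/s × 0.000237 s = 90060 bits.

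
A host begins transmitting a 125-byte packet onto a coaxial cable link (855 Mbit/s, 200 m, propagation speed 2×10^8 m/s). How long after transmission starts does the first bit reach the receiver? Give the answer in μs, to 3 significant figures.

First bit experiences only propagation delay: d/s = 200/200000000 = 1.00 μs.

1.00 μs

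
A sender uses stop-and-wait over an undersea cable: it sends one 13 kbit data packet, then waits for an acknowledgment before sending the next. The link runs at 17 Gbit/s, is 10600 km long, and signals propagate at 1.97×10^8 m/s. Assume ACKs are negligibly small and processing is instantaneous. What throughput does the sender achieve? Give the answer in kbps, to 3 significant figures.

t_tx = L/R = 13000/17000000000 = 7.64706e-07 s.
t_prop = 10600000/197000000 = 0.0538071 s; RTT = 0.107614 s.
Cycle = t_tx + RTT = 0.107615 s.
Throughput = L / cycle = 13000 / 0.107615 = 121 kbps.

121 kbps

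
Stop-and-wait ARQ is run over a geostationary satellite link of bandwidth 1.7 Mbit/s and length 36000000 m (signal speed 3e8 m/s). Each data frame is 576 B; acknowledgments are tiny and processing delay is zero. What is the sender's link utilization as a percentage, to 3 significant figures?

t_tx = L/R = 4608/1700000 = 0.00271059 s.
t_prop = 36000000/300000000 = 0.12 s; RTT = 0.24 s.
Cycle = t_tx + RTT = 0.242711 s.
Utilization = t_tx / cycle = 0.00271059/0.242711 = 1.12 %.

1.12 %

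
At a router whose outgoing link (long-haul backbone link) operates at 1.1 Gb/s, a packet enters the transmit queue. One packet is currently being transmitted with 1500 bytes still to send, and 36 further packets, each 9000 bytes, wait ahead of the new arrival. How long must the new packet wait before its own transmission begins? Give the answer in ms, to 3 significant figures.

2.37 ms

Each queued packet: L/R = 72000/1100000000 = 0.0654545 ms.
36 queued → 2.35636 ms.
Plus remaining 12000 bits of current packet: 0.0109091 ms.
Queuing delay = 2.37 ms.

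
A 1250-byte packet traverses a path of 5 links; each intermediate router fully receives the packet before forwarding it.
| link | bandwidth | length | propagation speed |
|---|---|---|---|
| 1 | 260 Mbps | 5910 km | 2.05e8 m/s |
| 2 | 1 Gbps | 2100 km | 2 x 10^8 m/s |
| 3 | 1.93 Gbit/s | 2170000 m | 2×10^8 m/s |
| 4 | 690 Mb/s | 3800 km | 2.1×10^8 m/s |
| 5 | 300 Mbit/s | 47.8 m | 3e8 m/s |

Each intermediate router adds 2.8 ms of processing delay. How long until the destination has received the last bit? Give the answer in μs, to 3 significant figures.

L = 1250 × 8 = 10000 bits.
Transmission delays (L/R per hop): 38.4615, 10, 5.18135, 14.4928, 33.3333 μs; sum = 101.469 μs.
Propagation delays (d/s per hop): 28829.3, 10500, 10850, 18095.2, 0.159333 μs; sum = 68274.7 μs.
Processing at 4 router(s): 4 × 2.8 ms = 11200 μs.
End-to-end = 79600 μs.

79600 μs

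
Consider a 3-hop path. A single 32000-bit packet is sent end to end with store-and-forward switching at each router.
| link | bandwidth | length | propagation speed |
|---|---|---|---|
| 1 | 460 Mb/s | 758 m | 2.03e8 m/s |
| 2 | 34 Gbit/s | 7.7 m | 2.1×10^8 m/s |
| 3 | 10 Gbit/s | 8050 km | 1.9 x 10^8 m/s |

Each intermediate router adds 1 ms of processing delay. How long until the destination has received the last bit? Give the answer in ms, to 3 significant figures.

44.4 ms

Transmission delays (L/R per hop): 0.0695652, 0.000941176, 0.0032 ms; sum = 0.0737064 ms.
Propagation delays (d/s per hop): 0.00373399, 3.66667e-05, 42.3684 ms; sum = 42.3722 ms.
Processing at 2 router(s): 2 × 1 ms = 2 ms.
End-to-end = 44.4 ms.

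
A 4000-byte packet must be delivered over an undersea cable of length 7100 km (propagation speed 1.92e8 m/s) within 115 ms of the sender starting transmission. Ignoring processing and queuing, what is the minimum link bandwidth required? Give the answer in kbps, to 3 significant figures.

410 kbps

L = 32000 bits.
Propagation delay = 7100000 / 192000000 = 36.9792 ms.
Transmission budget = 115 − 36.9792 = 78.0208 ms.
R ≥ L / t_tx = 32000 bits / 0.0780208 s = 410 kbps.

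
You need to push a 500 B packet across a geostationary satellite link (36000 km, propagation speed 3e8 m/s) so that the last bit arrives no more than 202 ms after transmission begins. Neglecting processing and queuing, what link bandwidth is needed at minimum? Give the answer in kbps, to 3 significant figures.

L = 4000 bits.
Propagation delay = 36000000 / 300000000 = 120 ms.
Transmission budget = 202 − 120 = 82 ms.
R ≥ L / t_tx = 4000 bits / 0.082 s = 48.8 kbps.

48.8 kbps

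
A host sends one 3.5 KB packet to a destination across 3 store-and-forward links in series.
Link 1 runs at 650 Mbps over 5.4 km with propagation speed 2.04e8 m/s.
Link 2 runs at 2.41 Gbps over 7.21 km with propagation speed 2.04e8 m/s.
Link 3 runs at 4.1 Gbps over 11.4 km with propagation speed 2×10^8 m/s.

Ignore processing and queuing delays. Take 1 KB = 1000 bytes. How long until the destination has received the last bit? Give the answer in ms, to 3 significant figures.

0.180 ms

L = 28000 bits.
Transmission delays (L/R per hop): 0.0430769, 0.0116183, 0.00682927 ms; sum = 0.0615244 ms.
Propagation delays (d/s per hop): 0.0264706, 0.0353431, 0.057 ms; sum = 0.118814 ms.
End-to-end = 0.180 ms.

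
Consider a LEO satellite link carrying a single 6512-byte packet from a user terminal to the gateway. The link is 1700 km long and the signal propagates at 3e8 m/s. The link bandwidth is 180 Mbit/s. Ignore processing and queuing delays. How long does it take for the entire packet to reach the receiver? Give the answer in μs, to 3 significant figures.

5960 μs

L = 6512 × 8 = 52096 bits.
Transmission delay = L/R = 52096 / 180000000 = 289.422 μs.
Propagation delay = d/s = 1700000 m / 300000000 m/s = 5666.67 μs.
Total = 5960 μs.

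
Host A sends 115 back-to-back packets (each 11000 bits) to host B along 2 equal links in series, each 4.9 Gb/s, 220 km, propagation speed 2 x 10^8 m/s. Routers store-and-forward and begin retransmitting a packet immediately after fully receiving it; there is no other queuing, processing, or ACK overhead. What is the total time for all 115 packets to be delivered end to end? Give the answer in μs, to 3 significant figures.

2460 μs

Per-hop transmission t_tx = L/R = 11000/4900000000 = 2.2449 μs.
Per-hop propagation t_prop = 220000/200000000 = 1100 μs.
Pipeline fill: first packet needs 2·t_tx to clear all hops; remaining 114 packets each add one t_tx.
Total = (2+115-1)·t_tx + 2·t_prop = 116·2.2449 + 2·1100 = 2460 μs.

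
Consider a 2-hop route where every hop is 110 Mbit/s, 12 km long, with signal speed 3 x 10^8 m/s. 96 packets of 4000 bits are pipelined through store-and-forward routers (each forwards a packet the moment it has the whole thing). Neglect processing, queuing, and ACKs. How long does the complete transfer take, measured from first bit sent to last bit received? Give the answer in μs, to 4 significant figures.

Per-hop transmission t_tx = L/R = 4000/110000000 = 36.3636 μs.
Per-hop propagation t_prop = 12000/300000000 = 40 μs.
Pipeline fill: first packet needs 2·t_tx to clear all hops; remaining 95 packets each add one t_tx.
Total = (2+96-1)·t_tx + 2·t_prop = 97·36.3636 + 2·40 = 3607 μs.

3607 μs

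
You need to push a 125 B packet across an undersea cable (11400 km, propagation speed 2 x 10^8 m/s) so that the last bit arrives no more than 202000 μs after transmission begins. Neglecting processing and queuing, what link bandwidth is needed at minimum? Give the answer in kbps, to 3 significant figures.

L = 1000 bits.
Propagation delay = 11400000 / 200000000 = 57000 μs.
Transmission budget = 202000 − 57000 = 145000 μs.
R ≥ L / t_tx = 1000 bits / 0.145 s = 6.90 kbps.

6.90 kbps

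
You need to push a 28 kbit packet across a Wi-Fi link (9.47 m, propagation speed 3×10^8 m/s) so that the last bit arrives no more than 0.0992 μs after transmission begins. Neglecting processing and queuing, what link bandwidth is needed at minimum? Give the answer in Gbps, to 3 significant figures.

Propagation delay = 9.47 / 300000000 = 0.0315667 μs.
Transmission budget = 0.0992 − 0.0315667 = 0.0676333 μs.
R ≥ L / t_tx = 28000 bits / 6.76333e-08 s = 414 Gbps.

414 Gbps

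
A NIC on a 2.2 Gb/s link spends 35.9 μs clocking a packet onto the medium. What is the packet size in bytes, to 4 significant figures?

9873 bytes

L = R × t_tx = 2200000000 b/s × 3.59e-05 s = 78980 bits.
In bytes: 78980 / 8 = 9873 bytes.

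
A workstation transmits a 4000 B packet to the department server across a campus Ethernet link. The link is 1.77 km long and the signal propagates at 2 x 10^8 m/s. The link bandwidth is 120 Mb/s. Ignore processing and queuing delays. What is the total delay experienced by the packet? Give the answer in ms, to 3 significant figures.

L = 4000 × 8 = 32000 bits.
Transmission delay = L/R = 32000 / 120000000 = 0.266667 ms.
Propagation delay = d/s = 1770 m / 200000000 m/s = 0.00885 ms.
Total = 0.276 ms.

0.276 ms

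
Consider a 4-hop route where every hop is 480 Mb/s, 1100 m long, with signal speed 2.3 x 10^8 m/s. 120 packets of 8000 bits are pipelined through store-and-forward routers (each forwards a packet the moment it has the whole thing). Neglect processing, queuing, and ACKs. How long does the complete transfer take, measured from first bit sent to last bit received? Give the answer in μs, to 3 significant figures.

2070 μs

Per-hop transmission t_tx = L/R = 8000/480000000 = 16.6667 μs.
Per-hop propagation t_prop = 1100/2.3e+08 = 4.78261 μs.
Pipeline fill: first packet needs 4·t_tx to clear all hops; remaining 119 packets each add one t_tx.
Total = (4+120-1)·t_tx + 4·t_prop = 123·16.6667 + 4·4.78261 = 2070 μs.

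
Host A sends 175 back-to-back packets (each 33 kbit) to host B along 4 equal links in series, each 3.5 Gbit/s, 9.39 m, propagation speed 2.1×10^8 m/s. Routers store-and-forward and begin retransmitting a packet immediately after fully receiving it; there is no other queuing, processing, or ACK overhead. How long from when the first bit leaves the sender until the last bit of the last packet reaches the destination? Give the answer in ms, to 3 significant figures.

Per-hop transmission t_tx = L/R = 33000/3500000000 = 0.00942857 ms.
Per-hop propagation t_prop = 9.39/210000000 = 4.47143e-05 ms.
Pipeline fill: first packet needs 4·t_tx to clear all hops; remaining 174 packets each add one t_tx.
Total = (4+175-1)·t_tx + 4·t_prop = 178·0.00942857 + 4·4.47143e-05 = 1.68 ms.

1.68 ms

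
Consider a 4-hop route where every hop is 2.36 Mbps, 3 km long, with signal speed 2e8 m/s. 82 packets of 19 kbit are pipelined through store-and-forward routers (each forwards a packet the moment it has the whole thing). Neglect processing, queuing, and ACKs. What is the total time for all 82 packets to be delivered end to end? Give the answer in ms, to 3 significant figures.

684 ms

Per-hop transmission t_tx = L/R = 19000/2360000 = 8.05085 ms.
Per-hop propagation t_prop = 3000/200000000 = 0.015 ms.
Pipeline fill: first packet needs 4·t_tx to clear all hops; remaining 81 packets each add one t_tx.
Total = (4+82-1)·t_tx + 4·t_prop = 85·8.05085 + 4·0.015 = 684 ms.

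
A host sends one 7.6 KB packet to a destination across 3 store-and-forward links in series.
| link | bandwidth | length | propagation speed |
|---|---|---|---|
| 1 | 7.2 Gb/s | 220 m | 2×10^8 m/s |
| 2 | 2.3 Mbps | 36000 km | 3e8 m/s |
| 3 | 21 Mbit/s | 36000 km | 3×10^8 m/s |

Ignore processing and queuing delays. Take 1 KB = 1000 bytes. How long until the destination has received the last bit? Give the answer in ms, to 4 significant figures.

269.3 ms

L = 60800 bits.
Transmission delays (L/R per hop): 0.00844444, 26.4348, 2.89524 ms; sum = 29.3385 ms.
Propagation delays (d/s per hop): 0.0011, 120, 120 ms; sum = 240.001 ms.
End-to-end = 269.3 ms.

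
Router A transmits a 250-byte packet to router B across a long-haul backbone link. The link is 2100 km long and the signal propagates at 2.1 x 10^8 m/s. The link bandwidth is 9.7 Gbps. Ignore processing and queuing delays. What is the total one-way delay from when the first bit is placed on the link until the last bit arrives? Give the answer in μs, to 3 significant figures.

10000 μs

L = 250 × 8 = 2000 bits.
Transmission delay = L/R = 2000 / 9700000000 = 0.206186 μs.
Propagation delay = d/s = 2100000 m / 210000000 m/s = 10000 μs.
Total = 10000 μs.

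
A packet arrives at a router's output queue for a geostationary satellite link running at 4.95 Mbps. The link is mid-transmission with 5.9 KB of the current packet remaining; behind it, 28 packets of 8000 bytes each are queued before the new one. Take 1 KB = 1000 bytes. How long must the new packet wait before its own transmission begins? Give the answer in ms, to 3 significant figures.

372 ms

Each queued packet: L/R = 64000/4950000 = 12.9293 ms.
28 queued → 362.02 ms.
Plus remaining 47200 bits of current packet: 9.53535 ms.
Queuing delay = 372 ms.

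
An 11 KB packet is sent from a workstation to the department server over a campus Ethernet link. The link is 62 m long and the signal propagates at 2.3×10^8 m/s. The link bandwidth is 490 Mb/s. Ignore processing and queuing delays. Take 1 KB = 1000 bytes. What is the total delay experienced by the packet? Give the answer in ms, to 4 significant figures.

L = 88000 bits.
Transmission delay = L/R = 88000 / 490000000 = 0.179592 ms.
Propagation delay = d/s = 62 m / 2.3e+08 m/s = 0.000269565 ms.
Total = 0.1799 ms.

0.1799 ms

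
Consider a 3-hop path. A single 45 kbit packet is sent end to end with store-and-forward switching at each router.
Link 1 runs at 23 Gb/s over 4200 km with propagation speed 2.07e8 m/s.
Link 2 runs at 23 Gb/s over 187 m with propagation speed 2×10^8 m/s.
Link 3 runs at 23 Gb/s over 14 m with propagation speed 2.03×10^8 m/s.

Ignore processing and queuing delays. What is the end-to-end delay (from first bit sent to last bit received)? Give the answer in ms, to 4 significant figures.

20.30 ms

L = 45000 bits.
Transmission delay per hop = L/R = 45000/23000000000 = 0.00195652 ms; 3 hops → 0.00586957 ms.
Propagation delays (d/s per hop): 20.2899, 0.000935, 6.89655e-05 ms; sum = 20.2909 ms.
End-to-end = 20.30 ms.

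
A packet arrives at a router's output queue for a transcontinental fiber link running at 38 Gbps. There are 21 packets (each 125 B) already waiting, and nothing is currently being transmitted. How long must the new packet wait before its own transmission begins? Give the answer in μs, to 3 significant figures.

0.553 μs

Each queued packet: L/R = 1000/38000000000 = 0.0263158 μs.
21 queued → 0.552632 μs.
Queuing delay = 0.553 μs.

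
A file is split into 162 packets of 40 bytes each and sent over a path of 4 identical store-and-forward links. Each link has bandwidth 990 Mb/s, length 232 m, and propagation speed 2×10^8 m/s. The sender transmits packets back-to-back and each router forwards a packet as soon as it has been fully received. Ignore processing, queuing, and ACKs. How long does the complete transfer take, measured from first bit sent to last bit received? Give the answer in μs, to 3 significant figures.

Per-hop transmission t_tx = L/R = 320/990000000 = 0.323232 μs.
Per-hop propagation t_prop = 232/200000000 = 1.16 μs.
Pipeline fill: first packet needs 4·t_tx to clear all hops; remaining 161 packets each add one t_tx.
Total = (4+162-1)·t_tx + 4·t_prop = 165·0.323232 + 4·1.16 = 58.0 μs.

58.0 μs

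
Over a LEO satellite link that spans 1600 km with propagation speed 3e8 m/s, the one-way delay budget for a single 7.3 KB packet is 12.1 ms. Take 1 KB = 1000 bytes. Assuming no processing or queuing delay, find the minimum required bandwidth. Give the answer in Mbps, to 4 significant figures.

8.631 Mbps

L = 58400 bits.
Propagation delay = 1600000 / 300000000 = 5.33333 ms.
Transmission budget = 12.1 − 5.33333 = 6.76667 ms.
R ≥ L / t_tx = 58400 bits / 0.00676667 s = 8.631 Mbps.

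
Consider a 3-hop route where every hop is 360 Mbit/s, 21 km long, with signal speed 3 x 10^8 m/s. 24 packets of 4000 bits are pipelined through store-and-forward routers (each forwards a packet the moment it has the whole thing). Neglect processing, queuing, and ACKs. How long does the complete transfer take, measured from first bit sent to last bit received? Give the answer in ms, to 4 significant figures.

0.4989 ms

Per-hop transmission t_tx = L/R = 4000/360000000 = 0.0111111 ms.
Per-hop propagation t_prop = 21000/300000000 = 0.07 ms.
Pipeline fill: first packet needs 3·t_tx to clear all hops; remaining 23 packets each add one t_tx.
Total = (3+24-1)·t_tx + 3·t_prop = 26·0.0111111 + 3·0.07 = 0.4989 ms.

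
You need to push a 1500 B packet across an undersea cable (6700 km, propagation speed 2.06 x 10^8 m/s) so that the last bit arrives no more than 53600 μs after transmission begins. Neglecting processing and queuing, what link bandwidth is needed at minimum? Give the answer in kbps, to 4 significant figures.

569.4 kbps

L = 12000 bits.
Propagation delay = 6700000 / 206000000 = 32524.3 μs.
Transmission budget = 53600 − 32524.3 = 21075.7 μs.
R ≥ L / t_tx = 12000 bits / 0.0210757 s = 569.4 kbps.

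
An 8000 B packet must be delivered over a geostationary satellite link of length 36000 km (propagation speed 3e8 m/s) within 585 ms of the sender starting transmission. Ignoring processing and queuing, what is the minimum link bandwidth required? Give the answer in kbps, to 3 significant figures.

138 kbps

L = 64000 bits.
Propagation delay = 36000000 / 300000000 = 120 ms.
Transmission budget = 585 − 120 = 465 ms.
R ≥ L / t_tx = 64000 bits / 0.465 s = 138 kbps.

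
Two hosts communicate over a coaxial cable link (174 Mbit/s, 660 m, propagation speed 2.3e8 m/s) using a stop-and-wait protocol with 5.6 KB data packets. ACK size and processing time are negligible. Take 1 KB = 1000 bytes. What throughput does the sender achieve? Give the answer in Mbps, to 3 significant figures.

170 Mbps

t_tx = L/R = 44800/174000000 = 0.000257471 s.
t_prop = 660/2.3e+08 = 2.86957e-06 s; RTT = 5.73913e-06 s.
Cycle = t_tx + RTT = 0.00026321 s.
Throughput = L / cycle = 44800 / 0.00026321 = 170 Mbps.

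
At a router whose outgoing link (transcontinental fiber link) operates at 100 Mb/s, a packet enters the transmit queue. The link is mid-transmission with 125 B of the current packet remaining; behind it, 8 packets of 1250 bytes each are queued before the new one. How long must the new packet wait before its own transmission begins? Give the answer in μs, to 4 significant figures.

810.0 μs

Each queued packet: L/R = 10000/100000000 = 100 μs.
8 queued → 800 μs.
Plus remaining 1000 bits of current packet: 10 μs.
Queuing delay = 810.0 μs.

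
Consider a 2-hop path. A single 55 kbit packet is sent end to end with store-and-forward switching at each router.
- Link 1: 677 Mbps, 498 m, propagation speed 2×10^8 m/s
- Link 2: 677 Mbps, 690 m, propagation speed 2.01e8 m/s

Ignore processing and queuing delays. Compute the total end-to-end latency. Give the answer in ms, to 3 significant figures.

0.168 ms

L = 55000 bits.
Transmission delay per hop = L/R = 55000/677000000 = 0.0812408 ms; 2 hops → 0.162482 ms.
Propagation delays (d/s per hop): 0.00249, 0.00343284 ms; sum = 0.00592284 ms.
End-to-end = 0.168 ms.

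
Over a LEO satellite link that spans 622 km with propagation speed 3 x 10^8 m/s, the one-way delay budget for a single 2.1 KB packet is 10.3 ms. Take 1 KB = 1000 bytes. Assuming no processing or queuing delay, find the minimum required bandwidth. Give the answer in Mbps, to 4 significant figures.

2.042 Mbps

L = 16800 bits.
Propagation delay = 622000 / 300000000 = 2.07333 ms.
Transmission budget = 10.3 − 2.07333 = 8.22667 ms.
R ≥ L / t_tx = 16800 bits / 0.00822667 s = 2.042 Mbps.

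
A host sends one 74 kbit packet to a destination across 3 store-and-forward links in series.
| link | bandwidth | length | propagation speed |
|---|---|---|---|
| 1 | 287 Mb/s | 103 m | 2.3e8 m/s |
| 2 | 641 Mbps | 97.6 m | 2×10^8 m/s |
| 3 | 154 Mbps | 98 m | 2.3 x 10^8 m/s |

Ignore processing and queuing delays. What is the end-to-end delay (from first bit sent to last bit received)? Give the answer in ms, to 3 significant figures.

0.855 ms

L = 74000 bits.
Transmission delays (L/R per hop): 0.25784, 0.115445, 0.480519 ms; sum = 0.853804 ms.
Propagation delays (d/s per hop): 0.000447826, 0.000488, 0.000426087 ms; sum = 0.00136191 ms.
End-to-end = 0.855 ms.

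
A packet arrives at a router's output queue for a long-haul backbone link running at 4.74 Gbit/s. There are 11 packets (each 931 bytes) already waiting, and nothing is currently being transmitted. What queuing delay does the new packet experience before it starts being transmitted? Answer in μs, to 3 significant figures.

Each queued packet: L/R = 7448/4740000000 = 1.57131 μs.
11 queued → 17.2844 μs.
Queuing delay = 17.3 μs.

17.3 μs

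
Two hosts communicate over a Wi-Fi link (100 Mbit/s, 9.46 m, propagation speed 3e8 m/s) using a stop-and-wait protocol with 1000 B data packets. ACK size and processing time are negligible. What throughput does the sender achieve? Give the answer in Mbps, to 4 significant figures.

99.92 Mbps

t_tx = L/R = 8000/100000000 = 8e-05 s.
t_prop = 9.46/300000000 = 3.15333e-08 s; RTT = 6.30667e-08 s.
Cycle = t_tx + RTT = 8.00631e-05 s.
Throughput = L / cycle = 8000 / 8.00631e-05 = 99.92 Mbps.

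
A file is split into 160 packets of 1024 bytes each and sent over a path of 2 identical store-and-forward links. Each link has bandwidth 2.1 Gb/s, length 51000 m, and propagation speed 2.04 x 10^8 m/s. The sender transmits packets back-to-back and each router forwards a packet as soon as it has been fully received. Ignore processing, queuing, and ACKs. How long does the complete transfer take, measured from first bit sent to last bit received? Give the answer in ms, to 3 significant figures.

1.13 ms

Per-hop transmission t_tx = L/R = 8192/2100000000 = 0.00390095 ms.
Per-hop propagation t_prop = 51000/204000000 = 0.25 ms.
Pipeline fill: first packet needs 2·t_tx to clear all hops; remaining 159 packets each add one t_tx.
Total = (2+160-1)·t_tx + 2·t_prop = 161·0.00390095 + 2·0.25 = 1.13 ms.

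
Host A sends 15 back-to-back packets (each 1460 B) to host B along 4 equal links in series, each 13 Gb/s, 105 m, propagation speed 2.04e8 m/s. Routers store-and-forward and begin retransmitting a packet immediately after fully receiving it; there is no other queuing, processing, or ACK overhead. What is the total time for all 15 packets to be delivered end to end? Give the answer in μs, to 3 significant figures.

Per-hop transmission t_tx = L/R = 11680/13000000000 = 0.898462 μs.
Per-hop propagation t_prop = 105/204000000 = 0.514706 μs.
Pipeline fill: first packet needs 4·t_tx to clear all hops; remaining 14 packets each add one t_tx.
Total = (4+15-1)·t_tx + 4·t_prop = 18·0.898462 + 4·0.514706 = 18.2 μs.

18.2 μs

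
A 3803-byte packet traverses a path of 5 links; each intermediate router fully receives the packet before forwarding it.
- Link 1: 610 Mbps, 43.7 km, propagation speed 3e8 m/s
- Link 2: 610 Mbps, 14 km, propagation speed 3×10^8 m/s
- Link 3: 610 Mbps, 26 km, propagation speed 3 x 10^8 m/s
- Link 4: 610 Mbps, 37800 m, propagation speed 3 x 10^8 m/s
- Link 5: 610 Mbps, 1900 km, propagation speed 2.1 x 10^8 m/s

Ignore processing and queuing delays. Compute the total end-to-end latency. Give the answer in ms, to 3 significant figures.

L = 3803 × 8 = 30424 bits.
Transmission delay per hop = L/R = 30424/610000000 = 0.0498754 ms; 5 hops → 0.249377 ms.
Propagation delays (d/s per hop): 0.145667, 0.0466667, 0.0866667, 0.126, 9.04762 ms; sum = 9.45262 ms.
End-to-end = 9.70 ms.

9.70 ms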